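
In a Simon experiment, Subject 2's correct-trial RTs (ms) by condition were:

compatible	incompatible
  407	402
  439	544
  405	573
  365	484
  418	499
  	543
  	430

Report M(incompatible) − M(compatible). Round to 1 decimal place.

89.6 ms

M(compatible) = 2034/5 = 406.800
M(incompatible) = 3475/7 = 496.429
Difference = 496.429 − 406.800 = 89.629 ms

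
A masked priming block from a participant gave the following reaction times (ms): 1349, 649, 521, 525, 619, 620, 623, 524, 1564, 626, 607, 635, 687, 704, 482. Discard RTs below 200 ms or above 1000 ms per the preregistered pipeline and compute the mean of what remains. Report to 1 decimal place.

Excluded: 1349, 1564
Retained (n=13): Σ = 7822
Mean = 7822/13 = 601.6923

601.7 ms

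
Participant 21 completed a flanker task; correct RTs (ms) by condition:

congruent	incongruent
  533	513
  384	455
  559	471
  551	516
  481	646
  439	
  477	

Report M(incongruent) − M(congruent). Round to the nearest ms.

31 ms

M(congruent) = 3424/7 = 489.143
M(incongruent) = 2601/5 = 520.200
Difference = 520.200 − 489.143 = 31.057 ms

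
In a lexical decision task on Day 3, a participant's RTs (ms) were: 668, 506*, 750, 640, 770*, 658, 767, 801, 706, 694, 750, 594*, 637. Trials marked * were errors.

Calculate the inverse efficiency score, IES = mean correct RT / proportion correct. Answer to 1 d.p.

Correct trials (n=10): 668, 750, 640, 658, 767, 801, 706, 694, 750, 637
Mean correct RT = 7071/10 = 707.1000 ms
Proportion correct = 10/13
IES = 707.1000 / (10/13) = 919.230 ms

919.2 ms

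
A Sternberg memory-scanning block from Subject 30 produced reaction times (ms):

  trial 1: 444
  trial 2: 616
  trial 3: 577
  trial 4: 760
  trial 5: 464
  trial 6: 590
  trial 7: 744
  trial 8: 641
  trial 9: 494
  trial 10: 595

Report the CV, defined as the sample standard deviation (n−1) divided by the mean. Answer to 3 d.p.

0.180

n = 10, Σ = 5925, M = 592.5000
Σ(x−M)² = 102432.500; s = √(102432.500/9) = 106.6836
CV = 106.6836 / 592.5000 = 0.18006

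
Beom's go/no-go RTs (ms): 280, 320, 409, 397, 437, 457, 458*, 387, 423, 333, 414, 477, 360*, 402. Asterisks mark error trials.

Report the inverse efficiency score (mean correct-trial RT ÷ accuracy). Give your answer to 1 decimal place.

Correct trials (n=12): 280, 320, 409, 397, 437, 457, 387, 423, 333, 414, 477, 402
Mean correct RT = 4736/12 = 394.6667 ms
Proportion correct = 12/14
IES = 394.6667 / (12/14) = 460.444 ms

460.4 ms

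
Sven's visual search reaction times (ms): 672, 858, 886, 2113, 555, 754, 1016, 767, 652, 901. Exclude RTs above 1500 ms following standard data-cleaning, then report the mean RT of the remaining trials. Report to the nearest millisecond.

Excluded: 2113
Retained (n=9): Σ = 7061
Mean = 7061/9 = 784.5556

785 ms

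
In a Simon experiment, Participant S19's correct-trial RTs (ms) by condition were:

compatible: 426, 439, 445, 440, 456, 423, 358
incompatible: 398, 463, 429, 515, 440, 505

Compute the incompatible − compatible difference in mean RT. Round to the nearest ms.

M(compatible) = 2987/7 = 426.714
M(incompatible) = 2750/6 = 458.333
Difference = 458.333 − 426.714 = 31.619 ms

32 ms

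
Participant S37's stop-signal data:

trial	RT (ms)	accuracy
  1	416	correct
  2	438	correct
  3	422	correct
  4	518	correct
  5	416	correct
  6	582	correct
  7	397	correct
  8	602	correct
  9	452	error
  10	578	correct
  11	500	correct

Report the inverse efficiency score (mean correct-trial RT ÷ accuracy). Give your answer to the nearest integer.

536 ms

Correct trials (n=10): 416, 438, 422, 518, 416, 582, 397, 602, 578, 500
Mean correct RT = 4869/10 = 486.9000 ms
Proportion correct = 10/11
IES = 486.9000 / (10/11) = 535.590 ms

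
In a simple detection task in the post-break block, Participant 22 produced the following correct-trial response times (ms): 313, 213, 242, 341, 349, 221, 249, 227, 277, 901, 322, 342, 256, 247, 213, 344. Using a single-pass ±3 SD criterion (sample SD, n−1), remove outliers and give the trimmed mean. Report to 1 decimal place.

277.1 ms

n = 16, ΣRT = 5057, M = 316.062
Σ(x−M)² = 403454.94; s = √(403454.94/15) = 164.003
Cutoffs: 316.062 ± 3·164.003 → [-175.9, 808.1]
Outside: 901 → excluded.
Retained (n=15): Σ = 4156, mean = 4156/15 = 277.067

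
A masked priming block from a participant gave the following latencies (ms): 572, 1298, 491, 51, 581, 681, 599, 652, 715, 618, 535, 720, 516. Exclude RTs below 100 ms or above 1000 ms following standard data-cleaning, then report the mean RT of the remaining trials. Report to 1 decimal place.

607.3 ms

Excluded: 51, 1298
Retained (n=11): Σ = 6680
Mean = 6680/11 = 607.2727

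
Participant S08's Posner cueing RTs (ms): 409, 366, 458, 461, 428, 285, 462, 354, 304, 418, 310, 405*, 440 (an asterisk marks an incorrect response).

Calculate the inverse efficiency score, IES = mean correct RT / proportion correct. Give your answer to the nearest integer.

Correct trials (n=12): 409, 366, 458, 461, 428, 285, 462, 354, 304, 418, 310, 440
Mean correct RT = 4695/12 = 391.2500 ms
Proportion correct = 12/13
IES = 391.2500 / (12/13) = 423.854 ms

424 ms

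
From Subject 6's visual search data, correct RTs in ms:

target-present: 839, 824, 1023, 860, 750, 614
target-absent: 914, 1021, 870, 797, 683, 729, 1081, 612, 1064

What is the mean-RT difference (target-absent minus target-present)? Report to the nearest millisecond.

45 ms

M(target-present) = 4910/6 = 818.333
M(target-absent) = 7771/9 = 863.444
Difference = 863.444 − 818.333 = 45.111 ms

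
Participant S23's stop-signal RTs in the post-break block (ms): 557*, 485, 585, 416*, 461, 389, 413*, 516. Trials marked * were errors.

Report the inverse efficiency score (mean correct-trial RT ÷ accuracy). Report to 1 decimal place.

Correct trials (n=5): 485, 585, 461, 389, 516
Mean correct RT = 2436/5 = 487.2000 ms
Proportion correct = 5/8
IES = 487.2000 / (5/8) = 779.520 ms

779.5 ms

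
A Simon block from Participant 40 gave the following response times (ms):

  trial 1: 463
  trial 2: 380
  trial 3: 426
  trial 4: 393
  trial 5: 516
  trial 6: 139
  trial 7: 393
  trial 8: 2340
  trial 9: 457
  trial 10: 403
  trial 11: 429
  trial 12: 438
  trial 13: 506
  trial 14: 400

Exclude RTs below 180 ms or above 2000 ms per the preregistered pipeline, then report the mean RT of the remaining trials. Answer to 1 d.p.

Excluded: 139, 2340
Retained (n=12): Σ = 5204
Mean = 5204/12 = 433.6667

433.7 ms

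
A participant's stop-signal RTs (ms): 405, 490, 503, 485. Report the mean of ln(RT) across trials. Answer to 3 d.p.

6.151

ln(RT): 6.0039, 6.1944, 6.2206, 6.1841
Σ ln(RT) = 24.6030
Mean = 24.6030/4 = 6.15076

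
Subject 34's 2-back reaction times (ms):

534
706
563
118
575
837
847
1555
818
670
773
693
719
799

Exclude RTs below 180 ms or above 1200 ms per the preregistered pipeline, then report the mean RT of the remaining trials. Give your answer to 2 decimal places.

711.17 ms

Excluded: 118, 1555
Retained (n=12): Σ = 8534
Mean = 8534/12 = 711.1667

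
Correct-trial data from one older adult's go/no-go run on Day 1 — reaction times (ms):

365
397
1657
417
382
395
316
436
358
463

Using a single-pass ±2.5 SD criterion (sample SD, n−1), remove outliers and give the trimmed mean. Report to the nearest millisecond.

n = 10, ΣRT = 5186, M = 518.600
Σ(x−M)² = 1455346.40; s = √(1455346.40/9) = 402.126
Cutoffs: 518.600 ± 2.5·402.126 → [-486.7, 1523.9]
Outside: 1657 → excluded.
Retained (n=9): Σ = 3529, mean = 3529/9 = 392.111

392 ms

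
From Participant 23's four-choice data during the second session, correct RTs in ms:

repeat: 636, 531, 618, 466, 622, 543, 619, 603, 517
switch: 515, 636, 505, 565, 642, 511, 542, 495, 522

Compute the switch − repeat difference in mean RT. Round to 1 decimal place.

-24.7 ms

M(repeat) = 5155/9 = 572.778
M(switch) = 4933/9 = 548.111
Difference = 548.111 − 572.778 = -24.667 ms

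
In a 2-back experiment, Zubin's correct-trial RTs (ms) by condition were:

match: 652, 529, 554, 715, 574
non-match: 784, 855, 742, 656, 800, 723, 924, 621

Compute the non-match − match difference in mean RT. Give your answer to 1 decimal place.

M(match) = 3024/5 = 604.800
M(non-match) = 6105/8 = 763.125
Difference = 763.125 − 604.800 = 158.325 ms

158.3 ms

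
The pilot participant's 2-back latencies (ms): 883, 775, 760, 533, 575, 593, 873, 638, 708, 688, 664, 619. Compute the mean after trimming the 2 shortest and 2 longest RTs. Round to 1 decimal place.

Sorted: 533, 575, 593, 619, 638, 664, 688, 708, 760, 775, 873, 883
Drop lowest 2 (533, 575) and highest 2 (873, 883)
Remaining (n=8): Σ = 5445, mean = 5445/8 = 680.625

680.6 ms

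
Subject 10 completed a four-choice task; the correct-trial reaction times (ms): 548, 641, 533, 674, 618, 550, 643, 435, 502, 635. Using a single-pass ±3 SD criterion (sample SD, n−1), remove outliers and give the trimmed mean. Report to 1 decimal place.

577.9 ms

n = 10, ΣRT = 5779, M = 577.900
Σ(x−M)² = 52192.90; s = √(52192.90/9) = 76.153
Cutoffs: 577.900 ± 3·76.153 → [349.4, 806.4]
No RTs fall outside the cutoffs; all 10 retained. Mean = 5779/10 = 577.900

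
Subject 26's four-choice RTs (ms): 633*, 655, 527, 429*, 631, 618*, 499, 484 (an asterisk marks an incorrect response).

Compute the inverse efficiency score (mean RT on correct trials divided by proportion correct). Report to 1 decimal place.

894.7 ms

Correct trials (n=5): 655, 527, 631, 499, 484
Mean correct RT = 2796/5 = 559.2000 ms
Proportion correct = 5/8
IES = 559.2000 / (5/8) = 894.720 ms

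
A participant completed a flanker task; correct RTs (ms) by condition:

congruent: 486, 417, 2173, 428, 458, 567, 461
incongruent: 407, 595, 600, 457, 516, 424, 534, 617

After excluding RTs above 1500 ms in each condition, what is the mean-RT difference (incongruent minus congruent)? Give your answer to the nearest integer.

congruent: exclude 2173
M(congruent) = 2817/6 = 469.500
M(incongruent) = 4150/8 = 518.750
Difference = 518.750 − 469.500 = 49.250 ms

49 ms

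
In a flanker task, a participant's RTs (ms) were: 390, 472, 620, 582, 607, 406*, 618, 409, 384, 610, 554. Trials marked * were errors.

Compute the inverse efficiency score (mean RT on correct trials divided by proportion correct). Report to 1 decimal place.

Correct trials (n=10): 390, 472, 620, 582, 607, 618, 409, 384, 610, 554
Mean correct RT = 5246/10 = 524.6000 ms
Proportion correct = 10/11
IES = 524.6000 / (10/11) = 577.060 ms

577.1 ms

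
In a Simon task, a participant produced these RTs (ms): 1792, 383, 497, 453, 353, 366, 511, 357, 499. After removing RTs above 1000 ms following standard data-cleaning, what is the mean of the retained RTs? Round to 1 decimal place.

Excluded: 1792
Retained (n=8): Σ = 3419
Mean = 3419/8 = 427.3750

427.4 ms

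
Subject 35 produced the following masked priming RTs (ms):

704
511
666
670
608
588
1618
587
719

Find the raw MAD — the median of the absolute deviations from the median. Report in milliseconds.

Sorted: 511, 587, 588, 608, 666, 670, 704, 719, 1618 → median = 666
|x − 666|: 38, 155, 0, 4, 58, 78, 952, 79, 53
Sorted deviations: 0, 4, 38, 53, 58, 78, 79, 155, 952 → MAD = 58

58 ms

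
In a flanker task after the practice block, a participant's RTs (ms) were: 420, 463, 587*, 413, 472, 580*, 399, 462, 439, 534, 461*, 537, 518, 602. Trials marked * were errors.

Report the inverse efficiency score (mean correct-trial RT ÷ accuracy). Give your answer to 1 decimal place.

608.5 ms

Correct trials (n=11): 420, 463, 413, 472, 399, 462, 439, 534, 537, 518, 602
Mean correct RT = 5259/11 = 478.0909 ms
Proportion correct = 11/14
IES = 478.0909 / (11/14) = 608.479 ms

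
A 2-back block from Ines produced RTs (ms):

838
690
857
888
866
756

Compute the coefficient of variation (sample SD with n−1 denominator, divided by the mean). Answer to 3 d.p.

n = 6, Σ = 4895, M = 815.8333
Σ(x−M)² = 29324.833; s = √(29324.833/5) = 76.5831
CV = 76.5831 / 815.8333 = 0.09387

0.094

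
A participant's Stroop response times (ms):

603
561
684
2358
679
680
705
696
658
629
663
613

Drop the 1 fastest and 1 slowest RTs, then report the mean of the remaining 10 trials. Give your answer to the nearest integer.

661 ms

Sorted: 561, 603, 613, 629, 658, 663, 679, 680, 684, 696, 705, 2358
Drop lowest 1 (561) and highest 1 (2358)
Remaining (n=10): Σ = 6610, mean = 6610/10 = 661.000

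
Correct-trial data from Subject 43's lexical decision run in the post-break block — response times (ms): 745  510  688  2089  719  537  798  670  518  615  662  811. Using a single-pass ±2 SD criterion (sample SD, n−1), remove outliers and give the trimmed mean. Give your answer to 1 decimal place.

n = 12, ΣRT = 9362, M = 780.167
Σ(x−M)² = 1982017.67; s = √(1982017.67/11) = 424.480
Cutoffs: 780.167 ± 2·424.480 → [-68.8, 1629.1]
Outside: 2089 → excluded.
Retained (n=11): Σ = 7273, mean = 7273/11 = 661.182

661.2 ms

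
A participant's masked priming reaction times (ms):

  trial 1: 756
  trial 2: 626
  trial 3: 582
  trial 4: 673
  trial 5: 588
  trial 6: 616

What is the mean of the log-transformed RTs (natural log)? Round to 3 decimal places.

ln(RT): 6.6280, 6.4394, 6.3665, 6.5117, 6.3767, 6.4232
Σ ln(RT) = 38.7456
Mean = 38.7456/6 = 6.45760

6.458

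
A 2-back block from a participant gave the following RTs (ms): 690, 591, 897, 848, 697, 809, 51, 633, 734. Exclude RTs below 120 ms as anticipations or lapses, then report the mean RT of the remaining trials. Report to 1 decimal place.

Excluded: 51
Retained (n=8): Σ = 5899
Mean = 5899/8 = 737.3750

737.4 ms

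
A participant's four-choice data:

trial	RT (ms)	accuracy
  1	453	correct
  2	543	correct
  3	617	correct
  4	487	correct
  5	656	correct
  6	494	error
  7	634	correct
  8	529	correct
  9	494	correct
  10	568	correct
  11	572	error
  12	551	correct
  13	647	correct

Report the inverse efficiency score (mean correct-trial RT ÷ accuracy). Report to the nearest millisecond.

664 ms

Correct trials (n=11): 453, 543, 617, 487, 656, 634, 529, 494, 568, 551, 647
Mean correct RT = 6179/11 = 561.7273 ms
Proportion correct = 11/13
IES = 561.7273 / (11/13) = 663.860 ms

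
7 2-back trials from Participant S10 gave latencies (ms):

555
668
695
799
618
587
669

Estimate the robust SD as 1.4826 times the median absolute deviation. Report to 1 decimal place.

74.1 ms

Sorted: 555, 587, 618, 668, 669, 695, 799 → median = 668
|x − 668| sorted: 0, 1, 27, 50, 81, 113, 131 → MAD = 50
Robust SD ≈ 1.4826 × 50 = 74.130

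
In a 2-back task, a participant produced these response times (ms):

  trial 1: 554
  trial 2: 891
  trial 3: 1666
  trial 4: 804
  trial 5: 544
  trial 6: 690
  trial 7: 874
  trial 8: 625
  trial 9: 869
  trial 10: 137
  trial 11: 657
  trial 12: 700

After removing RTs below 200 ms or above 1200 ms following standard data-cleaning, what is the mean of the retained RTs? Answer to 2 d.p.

Excluded: 137, 1666
Retained (n=10): Σ = 7208
Mean = 7208/10 = 720.8000

720.80 ms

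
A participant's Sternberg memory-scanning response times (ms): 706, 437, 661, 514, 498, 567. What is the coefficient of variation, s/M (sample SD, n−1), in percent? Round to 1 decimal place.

18.2%

n = 6, Σ = 3383, M = 563.8333
Σ(x−M)² = 52566.833; s = √(52566.833/5) = 102.5347
CV = 102.5347 / 563.8333 = 0.18185 = 18.185%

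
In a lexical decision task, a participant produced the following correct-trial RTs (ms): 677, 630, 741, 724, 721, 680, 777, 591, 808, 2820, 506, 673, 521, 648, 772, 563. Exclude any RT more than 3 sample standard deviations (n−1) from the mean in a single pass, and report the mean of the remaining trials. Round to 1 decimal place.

n = 16, ΣRT = 12852, M = 803.250
Σ(x−M)² = 4458895.00; s = √(4458895.00/15) = 545.215
Cutoffs: 803.250 ± 3·545.215 → [-832.4, 2438.9]
Outside: 2820 → excluded.
Retained (n=15): Σ = 10032, mean = 10032/15 = 668.800

668.8 ms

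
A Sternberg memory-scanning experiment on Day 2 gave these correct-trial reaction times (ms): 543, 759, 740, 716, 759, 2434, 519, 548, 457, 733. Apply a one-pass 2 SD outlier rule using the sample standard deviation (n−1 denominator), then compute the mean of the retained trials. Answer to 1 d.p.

n = 10, ΣRT = 8208, M = 820.800
Σ(x−M)² = 3010299.60; s = √(3010299.60/9) = 578.340
Cutoffs: 820.800 ± 2·578.340 → [-335.9, 1977.5]
Outside: 2434 → excluded.
Retained (n=9): Σ = 5774, mean = 5774/9 = 641.556

641.6 ms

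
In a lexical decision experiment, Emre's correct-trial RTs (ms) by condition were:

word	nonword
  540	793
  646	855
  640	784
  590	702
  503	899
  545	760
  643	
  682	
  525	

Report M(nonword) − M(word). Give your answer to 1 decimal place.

208.4 ms

M(word) = 5314/9 = 590.444
M(nonword) = 4793/6 = 798.833
Difference = 798.833 − 590.444 = 208.389 ms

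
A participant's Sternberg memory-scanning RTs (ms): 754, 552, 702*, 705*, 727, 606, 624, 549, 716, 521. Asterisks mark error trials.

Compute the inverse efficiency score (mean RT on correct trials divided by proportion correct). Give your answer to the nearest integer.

Correct trials (n=8): 754, 552, 727, 606, 624, 549, 716, 521
Mean correct RT = 5049/8 = 631.1250 ms
Proportion correct = 8/10
IES = 631.1250 / (8/10) = 788.906 ms

789 ms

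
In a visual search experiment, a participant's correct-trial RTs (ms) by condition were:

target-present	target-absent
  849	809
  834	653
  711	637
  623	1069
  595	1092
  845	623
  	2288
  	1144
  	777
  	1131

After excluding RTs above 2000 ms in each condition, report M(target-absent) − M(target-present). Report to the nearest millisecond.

139 ms

target-absent: exclude 2288
M(target-present) = 4457/6 = 742.833
M(target-absent) = 7935/9 = 881.667
Difference = 881.667 − 742.833 = 138.833 ms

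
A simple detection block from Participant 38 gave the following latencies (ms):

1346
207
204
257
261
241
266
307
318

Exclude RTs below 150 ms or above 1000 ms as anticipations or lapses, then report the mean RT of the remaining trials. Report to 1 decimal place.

Excluded: 1346
Retained (n=8): Σ = 2061
Mean = 2061/8 = 257.6250

257.6 ms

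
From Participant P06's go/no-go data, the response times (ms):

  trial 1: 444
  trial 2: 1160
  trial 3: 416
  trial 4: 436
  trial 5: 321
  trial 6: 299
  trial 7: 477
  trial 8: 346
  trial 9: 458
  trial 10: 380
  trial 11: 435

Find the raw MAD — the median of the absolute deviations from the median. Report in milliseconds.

Sorted: 299, 321, 346, 380, 416, 435, 436, 444, 458, 477, 1160 → median = 435
|x − 435|: 9, 725, 19, 1, 114, 136, 42, 89, 23, 55, 0
Sorted deviations: 0, 1, 9, 19, 23, 42, 55, 89, 114, 136, 725 → MAD = 42

42 ms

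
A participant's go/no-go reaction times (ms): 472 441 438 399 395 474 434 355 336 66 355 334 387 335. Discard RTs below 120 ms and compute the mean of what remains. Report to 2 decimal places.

396.54 ms

Excluded: 66
Retained (n=13): Σ = 5155
Mean = 5155/13 = 396.5385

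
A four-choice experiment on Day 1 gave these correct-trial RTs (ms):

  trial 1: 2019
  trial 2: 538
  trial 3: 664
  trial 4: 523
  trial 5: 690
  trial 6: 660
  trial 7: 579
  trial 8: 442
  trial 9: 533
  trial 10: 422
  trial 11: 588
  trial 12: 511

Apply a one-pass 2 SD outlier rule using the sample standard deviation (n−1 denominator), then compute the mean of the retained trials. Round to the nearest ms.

559 ms

n = 12, ΣRT = 8169, M = 680.750
Σ(x−M)² = 2030526.25; s = √(2030526.25/11) = 429.643
Cutoffs: 680.750 ± 2·429.643 → [-178.5, 1540.0]
Outside: 2019 → excluded.
Retained (n=11): Σ = 6150, mean = 6150/11 = 559.091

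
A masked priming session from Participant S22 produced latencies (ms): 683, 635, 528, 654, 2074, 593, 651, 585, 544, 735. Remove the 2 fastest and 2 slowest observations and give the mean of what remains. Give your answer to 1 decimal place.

633.5 ms

Sorted: 528, 544, 585, 593, 635, 651, 654, 683, 735, 2074
Drop lowest 2 (528, 544) and highest 2 (735, 2074)
Remaining (n=6): Σ = 3801, mean = 3801/6 = 633.500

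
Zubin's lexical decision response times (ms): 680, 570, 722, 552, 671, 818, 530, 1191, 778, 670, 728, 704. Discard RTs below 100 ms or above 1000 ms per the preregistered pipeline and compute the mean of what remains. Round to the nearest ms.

Excluded: 1191
Retained (n=11): Σ = 7423
Mean = 7423/11 = 674.8182

675 ms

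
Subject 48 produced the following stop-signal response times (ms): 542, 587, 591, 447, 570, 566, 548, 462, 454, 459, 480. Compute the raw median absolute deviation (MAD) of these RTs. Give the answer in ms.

49 ms

Sorted: 447, 454, 459, 462, 480, 542, 548, 566, 570, 587, 591 → median = 542
|x − 542|: 0, 45, 49, 95, 28, 24, 6, 80, 88, 83, 62
Sorted deviations: 0, 6, 24, 28, 45, 49, 62, 80, 83, 88, 95 → MAD = 49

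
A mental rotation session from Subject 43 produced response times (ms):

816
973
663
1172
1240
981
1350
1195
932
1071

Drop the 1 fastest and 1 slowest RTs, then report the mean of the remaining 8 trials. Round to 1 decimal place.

1047.5 ms

Sorted: 663, 816, 932, 973, 981, 1071, 1172, 1195, 1240, 1350
Drop lowest 1 (663) and highest 1 (1350)
Remaining (n=8): Σ = 8380, mean = 8380/8 = 1047.500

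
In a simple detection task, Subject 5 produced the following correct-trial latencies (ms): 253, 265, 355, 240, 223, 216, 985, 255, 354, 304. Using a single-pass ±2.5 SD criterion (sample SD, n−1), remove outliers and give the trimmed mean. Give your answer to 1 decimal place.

273.9 ms

n = 10, ΣRT = 3450, M = 345.000
Σ(x−M)² = 476976.00; s = √(476976.00/9) = 230.211
Cutoffs: 345.000 ± 2.5·230.211 → [-230.5, 920.5]
Outside: 985 → excluded.
Retained (n=9): Σ = 2465, mean = 2465/9 = 273.889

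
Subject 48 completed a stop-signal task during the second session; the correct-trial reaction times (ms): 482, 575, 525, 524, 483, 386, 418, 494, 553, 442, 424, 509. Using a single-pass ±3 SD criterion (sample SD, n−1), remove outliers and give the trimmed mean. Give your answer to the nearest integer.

485 ms

n = 12, ΣRT = 5815, M = 484.583
Σ(x−M)² = 36372.92; s = √(36372.92/11) = 57.503
Cutoffs: 484.583 ± 3·57.503 → [312.1, 657.1]
No RTs fall outside the cutoffs; all 12 retained. Mean = 5815/12 = 484.583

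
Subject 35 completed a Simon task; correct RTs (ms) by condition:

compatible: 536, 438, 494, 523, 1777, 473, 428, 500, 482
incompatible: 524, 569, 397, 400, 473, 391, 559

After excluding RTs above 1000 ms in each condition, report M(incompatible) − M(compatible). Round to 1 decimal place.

compatible: exclude 1777
M(compatible) = 3874/8 = 484.250
M(incompatible) = 3313/7 = 473.286
Difference = 473.286 − 484.250 = -10.964 ms

-11.0 ms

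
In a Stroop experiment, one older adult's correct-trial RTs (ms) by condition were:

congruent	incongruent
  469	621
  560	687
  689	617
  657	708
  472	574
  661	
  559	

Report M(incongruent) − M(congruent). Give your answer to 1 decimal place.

60.4 ms

M(congruent) = 4067/7 = 581.000
M(incongruent) = 3207/5 = 641.400
Difference = 641.400 − 581.000 = 60.400 ms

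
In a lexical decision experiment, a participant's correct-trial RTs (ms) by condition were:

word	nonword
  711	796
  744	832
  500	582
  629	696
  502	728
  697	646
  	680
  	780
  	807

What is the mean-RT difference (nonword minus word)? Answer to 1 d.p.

96.9 ms

M(word) = 3783/6 = 630.500
M(nonword) = 6547/9 = 727.444
Difference = 727.444 − 630.500 = 96.944 ms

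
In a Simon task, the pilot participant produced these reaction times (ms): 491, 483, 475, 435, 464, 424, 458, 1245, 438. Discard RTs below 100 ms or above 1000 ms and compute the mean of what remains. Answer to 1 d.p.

Excluded: 1245
Retained (n=8): Σ = 3668
Mean = 3668/8 = 458.5000

458.5 ms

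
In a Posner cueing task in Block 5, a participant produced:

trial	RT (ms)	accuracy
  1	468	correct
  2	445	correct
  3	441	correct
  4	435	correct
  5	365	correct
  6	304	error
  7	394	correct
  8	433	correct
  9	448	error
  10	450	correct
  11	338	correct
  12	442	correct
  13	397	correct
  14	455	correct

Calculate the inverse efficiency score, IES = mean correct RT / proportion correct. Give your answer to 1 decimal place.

492.2 ms

Correct trials (n=12): 468, 445, 441, 435, 365, 394, 433, 450, 338, 442, 397, 455
Mean correct RT = 5063/12 = 421.9167 ms
Proportion correct = 12/14
IES = 421.9167 / (12/14) = 492.236 ms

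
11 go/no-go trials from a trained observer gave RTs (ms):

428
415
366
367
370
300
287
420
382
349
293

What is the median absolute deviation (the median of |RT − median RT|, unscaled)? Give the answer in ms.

48 ms

Sorted: 287, 293, 300, 349, 366, 367, 370, 382, 415, 420, 428 → median = 367
|x − 367|: 61, 48, 1, 0, 3, 67, 80, 53, 15, 18, 74
Sorted deviations: 0, 1, 3, 15, 18, 48, 53, 61, 67, 74, 80 → MAD = 48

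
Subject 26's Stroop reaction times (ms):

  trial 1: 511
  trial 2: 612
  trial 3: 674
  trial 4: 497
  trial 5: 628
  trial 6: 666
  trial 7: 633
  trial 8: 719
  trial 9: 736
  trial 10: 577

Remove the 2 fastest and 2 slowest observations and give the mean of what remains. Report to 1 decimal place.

Sorted: 497, 511, 577, 612, 628, 633, 666, 674, 719, 736
Drop lowest 2 (497, 511) and highest 2 (719, 736)
Remaining (n=6): Σ = 3790, mean = 3790/6 = 631.667

631.7 ms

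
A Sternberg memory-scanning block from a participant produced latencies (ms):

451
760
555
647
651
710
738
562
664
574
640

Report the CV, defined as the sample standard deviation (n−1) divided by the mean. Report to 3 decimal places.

n = 11, Σ = 6952, M = 632.0000
Σ(x−M)² = 82332.000; s = √(82332.000/10) = 90.7370
CV = 90.7370 / 632.0000 = 0.14357

0.144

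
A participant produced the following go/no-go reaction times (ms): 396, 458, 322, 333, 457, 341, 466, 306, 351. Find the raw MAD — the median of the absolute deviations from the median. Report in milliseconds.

Sorted: 306, 322, 333, 341, 351, 396, 457, 458, 466 → median = 351
|x − 351|: 45, 107, 29, 18, 106, 10, 115, 45, 0
Sorted deviations: 0, 10, 18, 29, 45, 45, 106, 107, 115 → MAD = 45

45 ms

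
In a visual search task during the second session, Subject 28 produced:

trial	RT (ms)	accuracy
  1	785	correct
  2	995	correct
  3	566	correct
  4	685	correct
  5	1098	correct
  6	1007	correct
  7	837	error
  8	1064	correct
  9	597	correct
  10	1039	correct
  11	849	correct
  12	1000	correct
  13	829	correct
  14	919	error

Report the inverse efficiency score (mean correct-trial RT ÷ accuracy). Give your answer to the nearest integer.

Correct trials (n=12): 785, 995, 566, 685, 1098, 1007, 1064, 597, 1039, 849, 1000, 829
Mean correct RT = 10514/12 = 876.1667 ms
Proportion correct = 12/14
IES = 876.1667 / (12/14) = 1022.194 ms

1022 ms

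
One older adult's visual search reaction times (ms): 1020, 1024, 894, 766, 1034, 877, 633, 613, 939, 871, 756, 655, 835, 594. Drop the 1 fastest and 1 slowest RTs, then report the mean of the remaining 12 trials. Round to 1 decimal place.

Sorted: 594, 613, 633, 655, 756, 766, 835, 871, 877, 894, 939, 1020, 1024, 1034
Drop lowest 1 (594) and highest 1 (1034)
Remaining (n=12): Σ = 9883, mean = 9883/12 = 823.583

823.6 ms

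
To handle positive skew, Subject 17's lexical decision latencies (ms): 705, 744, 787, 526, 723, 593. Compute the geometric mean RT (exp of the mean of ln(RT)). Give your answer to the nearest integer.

ln(RT): 6.5582, 6.6120, 6.6682, 6.2653, 6.5834, 6.3852
Mean ln(RT) = 39.0724/6 = 6.51206
Geometric mean = exp(6.51206) = 673.21 ms

673 ms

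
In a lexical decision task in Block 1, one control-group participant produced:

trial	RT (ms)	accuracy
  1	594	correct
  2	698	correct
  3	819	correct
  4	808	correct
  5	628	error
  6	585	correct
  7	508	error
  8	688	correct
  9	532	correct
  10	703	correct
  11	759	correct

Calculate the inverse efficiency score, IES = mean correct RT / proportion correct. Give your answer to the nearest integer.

840 ms

Correct trials (n=9): 594, 698, 819, 808, 585, 688, 532, 703, 759
Mean correct RT = 6186/9 = 687.3333 ms
Proportion correct = 9/11
IES = 687.3333 / (9/11) = 840.074 ms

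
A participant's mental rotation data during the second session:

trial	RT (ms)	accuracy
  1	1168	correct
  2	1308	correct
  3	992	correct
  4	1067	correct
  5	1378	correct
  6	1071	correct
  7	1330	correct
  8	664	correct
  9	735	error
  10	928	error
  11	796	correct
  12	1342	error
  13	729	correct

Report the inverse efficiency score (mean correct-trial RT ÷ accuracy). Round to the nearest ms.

1365 ms

Correct trials (n=10): 1168, 1308, 992, 1067, 1378, 1071, 1330, 664, 796, 729
Mean correct RT = 10503/10 = 1050.3000 ms
Proportion correct = 10/13
IES = 1050.3000 / (10/13) = 1365.390 ms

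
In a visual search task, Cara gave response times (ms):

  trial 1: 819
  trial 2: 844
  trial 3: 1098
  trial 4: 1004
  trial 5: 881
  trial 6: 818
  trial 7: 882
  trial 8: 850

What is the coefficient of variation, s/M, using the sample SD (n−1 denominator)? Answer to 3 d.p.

n = 8, Σ = 7196, M = 899.5000
Σ(x−M)² = 69624.000; s = √(69624.000/7) = 99.7311
CV = 99.7311 / 899.5000 = 0.11087

0.111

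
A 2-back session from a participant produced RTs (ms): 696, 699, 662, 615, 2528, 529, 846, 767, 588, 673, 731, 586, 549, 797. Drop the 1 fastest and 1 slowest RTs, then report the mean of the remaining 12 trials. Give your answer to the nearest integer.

684 ms

Sorted: 529, 549, 586, 588, 615, 662, 673, 696, 699, 731, 767, 797, 846, 2528
Drop lowest 1 (529) and highest 1 (2528)
Remaining (n=12): Σ = 8209, mean = 8209/12 = 684.083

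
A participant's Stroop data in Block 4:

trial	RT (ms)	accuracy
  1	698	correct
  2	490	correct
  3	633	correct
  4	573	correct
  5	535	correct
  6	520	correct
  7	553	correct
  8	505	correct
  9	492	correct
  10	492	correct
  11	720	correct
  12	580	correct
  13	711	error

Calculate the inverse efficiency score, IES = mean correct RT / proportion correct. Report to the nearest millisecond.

Correct trials (n=12): 698, 490, 633, 573, 535, 520, 553, 505, 492, 492, 720, 580
Mean correct RT = 6791/12 = 565.9167 ms
Proportion correct = 12/13
IES = 565.9167 / (12/13) = 613.076 ms

613 ms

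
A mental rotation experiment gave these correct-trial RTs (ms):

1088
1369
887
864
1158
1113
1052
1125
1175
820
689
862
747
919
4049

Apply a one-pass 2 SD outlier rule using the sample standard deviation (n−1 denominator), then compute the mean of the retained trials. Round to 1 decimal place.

990.6 ms

n = 15, ΣRT = 17917, M = 1194.467
Σ(x−M)² = 9209733.73; s = √(9209733.73/14) = 811.072
Cutoffs: 1194.467 ± 2·811.072 → [-427.7, 2816.6]
Outside: 4049 → excluded.
Retained (n=14): Σ = 13868, mean = 13868/14 = 990.571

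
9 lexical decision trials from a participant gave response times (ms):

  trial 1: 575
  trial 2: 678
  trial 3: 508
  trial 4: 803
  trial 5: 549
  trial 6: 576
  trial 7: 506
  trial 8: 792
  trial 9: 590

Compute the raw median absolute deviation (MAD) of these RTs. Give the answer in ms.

Sorted: 506, 508, 549, 575, 576, 590, 678, 792, 803 → median = 576
|x − 576|: 1, 102, 68, 227, 27, 0, 70, 216, 14
Sorted deviations: 0, 1, 14, 27, 68, 70, 102, 216, 227 → MAD = 68

68 ms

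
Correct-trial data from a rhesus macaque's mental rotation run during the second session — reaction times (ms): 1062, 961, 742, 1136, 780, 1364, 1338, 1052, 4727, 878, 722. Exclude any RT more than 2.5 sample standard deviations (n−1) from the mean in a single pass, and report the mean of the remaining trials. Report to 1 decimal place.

n = 11, ΣRT = 14762, M = 1342.000
Σ(x−M)² = 13084362.00; s = √(13084362.00/10) = 1143.869
Cutoffs: 1342.000 ± 2.5·1143.869 → [-1517.7, 4201.7]
Outside: 4727 → excluded.
Retained (n=10): Σ = 10035, mean = 10035/10 = 1003.500

1003.5 ms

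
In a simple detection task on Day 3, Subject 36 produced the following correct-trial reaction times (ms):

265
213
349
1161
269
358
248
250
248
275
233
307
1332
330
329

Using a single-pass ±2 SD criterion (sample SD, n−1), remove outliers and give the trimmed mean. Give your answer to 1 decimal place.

282.6 ms

n = 15, ΣRT = 6167, M = 411.133
Σ(x−M)² = 1651417.73; s = √(1651417.73/14) = 343.451
Cutoffs: 411.133 ± 2·343.451 → [-275.8, 1098.0]
Outside: 1161, 1332 → excluded.
Retained (n=13): Σ = 3674, mean = 3674/13 = 282.615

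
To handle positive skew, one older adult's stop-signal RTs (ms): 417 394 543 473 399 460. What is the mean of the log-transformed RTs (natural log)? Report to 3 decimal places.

6.098

ln(RT): 6.0331, 5.9764, 6.2971, 6.1591, 5.9890, 6.1312
Σ ln(RT) = 36.5858
Mean = 36.5858/6 = 6.09764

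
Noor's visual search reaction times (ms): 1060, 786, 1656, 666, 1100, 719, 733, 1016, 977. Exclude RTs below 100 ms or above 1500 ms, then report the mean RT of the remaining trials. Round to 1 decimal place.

882.1 ms

Excluded: 1656
Retained (n=8): Σ = 7057
Mean = 7057/8 = 882.1250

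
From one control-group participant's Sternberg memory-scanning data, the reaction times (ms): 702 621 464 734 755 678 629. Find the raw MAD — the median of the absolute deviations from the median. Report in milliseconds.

Sorted: 464, 621, 629, 678, 702, 734, 755 → median = 678
|x − 678|: 24, 57, 214, 56, 77, 0, 49
Sorted deviations: 0, 24, 49, 56, 57, 77, 214 → MAD = 56

56 ms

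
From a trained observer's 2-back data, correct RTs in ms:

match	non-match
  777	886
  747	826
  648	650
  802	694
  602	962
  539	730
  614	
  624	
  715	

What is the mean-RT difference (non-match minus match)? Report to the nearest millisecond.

117 ms

M(match) = 6068/9 = 674.222
M(non-match) = 4748/6 = 791.333
Difference = 791.333 − 674.222 = 117.111 ms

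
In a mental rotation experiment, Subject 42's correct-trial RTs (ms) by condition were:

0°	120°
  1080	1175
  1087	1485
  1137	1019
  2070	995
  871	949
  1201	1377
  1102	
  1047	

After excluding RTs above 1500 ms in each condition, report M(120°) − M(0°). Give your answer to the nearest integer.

0°: exclude 2070
M(0°) = 7525/7 = 1075.000
M(120°) = 7000/6 = 1166.667
Difference = 1166.667 − 1075.000 = 91.667 ms

92 ms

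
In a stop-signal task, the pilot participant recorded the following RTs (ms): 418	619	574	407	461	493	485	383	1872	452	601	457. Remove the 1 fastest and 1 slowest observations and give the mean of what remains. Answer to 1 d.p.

Sorted: 383, 407, 418, 452, 457, 461, 485, 493, 574, 601, 619, 1872
Drop lowest 1 (383) and highest 1 (1872)
Remaining (n=10): Σ = 4967, mean = 4967/10 = 496.700

496.7 ms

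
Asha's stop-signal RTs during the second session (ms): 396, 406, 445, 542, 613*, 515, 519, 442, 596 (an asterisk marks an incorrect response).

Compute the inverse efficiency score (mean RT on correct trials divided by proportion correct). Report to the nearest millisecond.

Correct trials (n=8): 396, 406, 445, 542, 515, 519, 442, 596
Mean correct RT = 3861/8 = 482.6250 ms
Proportion correct = 8/9
IES = 482.6250 / (8/9) = 542.953 ms

543 ms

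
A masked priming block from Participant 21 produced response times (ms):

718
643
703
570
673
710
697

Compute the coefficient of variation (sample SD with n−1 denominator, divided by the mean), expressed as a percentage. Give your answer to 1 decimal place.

n = 7, Σ = 4714, M = 673.4286
Σ(x−M)² = 16377.714; s = √(16377.714/6) = 52.2458
CV = 52.2458 / 673.4286 = 0.07758 = 7.758%

7.8%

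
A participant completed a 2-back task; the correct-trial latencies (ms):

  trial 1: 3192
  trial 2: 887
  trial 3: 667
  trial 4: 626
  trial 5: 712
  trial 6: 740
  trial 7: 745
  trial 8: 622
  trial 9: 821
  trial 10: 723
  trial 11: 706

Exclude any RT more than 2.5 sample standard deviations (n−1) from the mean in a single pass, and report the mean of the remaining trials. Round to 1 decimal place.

n = 11, ΣRT = 10441, M = 949.182
Σ(x−M)² = 5593649.64; s = √(5593649.64/10) = 747.907
Cutoffs: 949.182 ± 2.5·747.907 → [-920.6, 2818.9]
Outside: 3192 → excluded.
Retained (n=10): Σ = 7249, mean = 7249/10 = 724.900

724.9 ms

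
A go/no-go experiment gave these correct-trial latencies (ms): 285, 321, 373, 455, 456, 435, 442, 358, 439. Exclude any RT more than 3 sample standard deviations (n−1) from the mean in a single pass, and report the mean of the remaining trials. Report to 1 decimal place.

396.0 ms

n = 9, ΣRT = 3564, M = 396.000
Σ(x−M)² = 32486.00; s = √(32486.00/8) = 63.724
Cutoffs: 396.000 ± 3·63.724 → [204.8, 587.2]
No RTs fall outside the cutoffs; all 9 retained. Mean = 3564/9 = 396.000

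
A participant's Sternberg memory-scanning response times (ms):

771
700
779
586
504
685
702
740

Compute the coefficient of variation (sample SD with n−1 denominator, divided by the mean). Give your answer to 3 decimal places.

0.138

n = 8, Σ = 5467, M = 683.3750
Σ(x−M)² = 62311.875; s = √(62311.875/7) = 94.3488
CV = 94.3488 / 683.3750 = 0.13806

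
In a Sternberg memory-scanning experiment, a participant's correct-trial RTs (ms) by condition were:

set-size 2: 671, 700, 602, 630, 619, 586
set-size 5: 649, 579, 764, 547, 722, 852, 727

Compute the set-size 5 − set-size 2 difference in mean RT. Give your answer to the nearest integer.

57 ms

M(set-size 2) = 3808/6 = 634.667
M(set-size 5) = 4840/7 = 691.429
Difference = 691.429 − 634.667 = 56.762 ms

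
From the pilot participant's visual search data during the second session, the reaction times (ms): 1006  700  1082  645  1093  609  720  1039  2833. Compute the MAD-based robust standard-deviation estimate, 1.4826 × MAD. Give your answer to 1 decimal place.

424.0 ms

Sorted: 609, 645, 700, 720, 1006, 1039, 1082, 1093, 2833 → median = 1006
|x − 1006| sorted: 0, 33, 76, 87, 286, 306, 361, 397, 1827 → MAD = 286
Robust SD ≈ 1.4826 × 286 = 424.024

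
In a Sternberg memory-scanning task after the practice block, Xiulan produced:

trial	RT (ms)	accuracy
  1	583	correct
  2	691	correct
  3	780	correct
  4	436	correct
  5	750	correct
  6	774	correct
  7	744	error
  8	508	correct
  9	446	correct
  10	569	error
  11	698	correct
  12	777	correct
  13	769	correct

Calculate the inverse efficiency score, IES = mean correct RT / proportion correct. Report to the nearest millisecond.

Correct trials (n=11): 583, 691, 780, 436, 750, 774, 508, 446, 698, 777, 769
Mean correct RT = 7212/11 = 655.6364 ms
Proportion correct = 11/13
IES = 655.6364 / (11/13) = 774.843 ms

775 ms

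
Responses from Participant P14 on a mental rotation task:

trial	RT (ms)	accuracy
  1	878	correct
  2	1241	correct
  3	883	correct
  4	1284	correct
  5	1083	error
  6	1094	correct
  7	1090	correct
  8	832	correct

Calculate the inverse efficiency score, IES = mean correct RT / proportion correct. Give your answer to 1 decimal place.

Correct trials (n=7): 878, 1241, 883, 1284, 1094, 1090, 832
Mean correct RT = 7302/7 = 1043.1429 ms
Proportion correct = 7/8
IES = 1043.1429 / (7/8) = 1192.163 ms

1192.2 ms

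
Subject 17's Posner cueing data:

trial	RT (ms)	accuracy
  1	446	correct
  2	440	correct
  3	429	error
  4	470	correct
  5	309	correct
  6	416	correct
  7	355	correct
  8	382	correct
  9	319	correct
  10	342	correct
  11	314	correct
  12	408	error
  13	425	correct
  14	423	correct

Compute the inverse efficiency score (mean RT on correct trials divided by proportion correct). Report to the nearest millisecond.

451 ms

Correct trials (n=12): 446, 440, 470, 309, 416, 355, 382, 319, 342, 314, 425, 423
Mean correct RT = 4641/12 = 386.7500 ms
Proportion correct = 12/14
IES = 386.7500 / (12/14) = 451.208 ms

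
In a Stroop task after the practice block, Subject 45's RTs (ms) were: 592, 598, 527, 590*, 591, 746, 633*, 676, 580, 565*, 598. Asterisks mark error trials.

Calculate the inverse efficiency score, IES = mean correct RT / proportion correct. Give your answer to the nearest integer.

Correct trials (n=8): 592, 598, 527, 591, 746, 676, 580, 598
Mean correct RT = 4908/8 = 613.5000 ms
Proportion correct = 8/11
IES = 613.5000 / (8/11) = 843.562 ms

844 ms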